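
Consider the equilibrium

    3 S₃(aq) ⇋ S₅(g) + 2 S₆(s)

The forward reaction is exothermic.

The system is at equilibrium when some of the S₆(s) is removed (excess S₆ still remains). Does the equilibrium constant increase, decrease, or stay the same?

unchanged

The equilibrium constant depends only on temperature. This perturbation changes neither the position of equilibrium nor K.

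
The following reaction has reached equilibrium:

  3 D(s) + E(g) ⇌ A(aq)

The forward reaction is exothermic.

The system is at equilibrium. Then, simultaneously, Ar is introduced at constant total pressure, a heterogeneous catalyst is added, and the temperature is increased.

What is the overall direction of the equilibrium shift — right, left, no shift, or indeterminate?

left

Adding inert gas at constant total pressure expands the volume and lowers every reacting partial pressure. With Δn_gas = 0 − 1 = -1, Q moves away from K toward the side with fewer gas moles, so the system shifts toward the side with more gas moles — to the left.
A catalyst speeds both forward and reverse rates equally; it changes neither Q nor K — no shift from this change.
The forward reaction is exothermic. Raising T favours the endothermic direction — shift to the left.
Only the nonzero effect(s) matter; the net shift is to the left.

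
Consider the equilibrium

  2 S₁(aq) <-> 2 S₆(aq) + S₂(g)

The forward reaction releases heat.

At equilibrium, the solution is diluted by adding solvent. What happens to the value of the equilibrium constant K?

unchanged

The equilibrium constant depends only on temperature. This perturbation changes neither the position of equilibrium nor K.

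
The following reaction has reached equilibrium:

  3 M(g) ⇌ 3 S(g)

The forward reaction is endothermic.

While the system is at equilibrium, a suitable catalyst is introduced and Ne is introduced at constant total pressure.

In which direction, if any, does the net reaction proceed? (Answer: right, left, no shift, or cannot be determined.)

A catalyst speeds both forward and reverse rates equally; it changes neither Q nor K — no shift from this change.
Adding inert gas at constant total pressure expands the volume, scaling every reacting partial pressure by the same factor. Δn_gas = 3 − 3 = 0, so Q is unchanged — no shift.
None of the changes alters Q relative to K, so there is no net shift.

no shift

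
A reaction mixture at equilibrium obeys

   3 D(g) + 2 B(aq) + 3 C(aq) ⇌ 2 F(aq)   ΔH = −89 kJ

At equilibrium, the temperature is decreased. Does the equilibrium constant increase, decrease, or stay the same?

K depends on temperature via the van 't Hoff relation. The forward reaction is exothermic, so lowering T increases K.

increases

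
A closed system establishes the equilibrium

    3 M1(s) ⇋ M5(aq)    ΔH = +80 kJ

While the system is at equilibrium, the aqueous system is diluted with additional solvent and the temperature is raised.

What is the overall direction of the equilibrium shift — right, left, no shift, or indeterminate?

right

Dilution lowers every aqueous concentration by the same factor. Δn_aq = 1 − 0 = +1, so the system shifts toward the side with more dissolved moles — to the right.
The forward reaction is endothermic. Raising T favours the endothermic direction — shift to the right.
All effects act in the same direction — net shift to the right.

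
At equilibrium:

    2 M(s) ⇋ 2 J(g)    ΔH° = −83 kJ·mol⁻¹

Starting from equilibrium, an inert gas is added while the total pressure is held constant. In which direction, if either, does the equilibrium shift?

right

Adding inert gas at constant total pressure expands the volume and lowers every reacting partial pressure. With Δn_gas = 2 − 0 = +2, Q moves away from K toward the side with fewer gas moles, so the system shifts toward the side with more gas moles — to the right.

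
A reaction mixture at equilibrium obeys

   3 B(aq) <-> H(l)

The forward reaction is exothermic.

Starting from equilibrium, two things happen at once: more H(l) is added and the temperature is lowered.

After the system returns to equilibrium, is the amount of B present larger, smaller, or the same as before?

H is a pure liquid; its activity is 1 regardless of amount, so Q is unaffected — no shift from this change.
The forward reaction is exothermic. Lowering T favours the exothermic direction — shift to the right.
The net shift is to the right. B is a reactant, so its amount decreases.

decreases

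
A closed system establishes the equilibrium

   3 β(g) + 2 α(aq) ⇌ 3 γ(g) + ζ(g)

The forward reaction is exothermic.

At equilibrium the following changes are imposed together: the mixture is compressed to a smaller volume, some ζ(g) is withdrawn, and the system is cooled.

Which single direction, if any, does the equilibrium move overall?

Gas moles: reactants 3, products 4 (Δn_gas = +1). Compression shifts the system toward the side with fewer moles of gas — to the left.
Removing ζ (g), a product, drives the reaction to the right.
The forward reaction is exothermic. Lowering T favours the exothermic direction — shift to the right.
The individual effects push in opposite directions; without quantitative information the net direction cannot be determined.

cannot be determined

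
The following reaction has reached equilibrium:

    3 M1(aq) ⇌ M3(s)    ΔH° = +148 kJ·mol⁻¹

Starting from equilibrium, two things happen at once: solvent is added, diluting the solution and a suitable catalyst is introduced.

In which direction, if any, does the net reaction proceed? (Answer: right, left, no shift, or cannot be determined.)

Dilution lowers every aqueous concentration by the same factor. Δn_aq = 0 − 3 = -3, so the system shifts toward the side with more dissolved moles — to the left.
A catalyst speeds both forward and reverse rates equally; it changes neither Q nor K — no shift from this change.
Only the nonzero effect(s) matter; the net shift is to the left.

left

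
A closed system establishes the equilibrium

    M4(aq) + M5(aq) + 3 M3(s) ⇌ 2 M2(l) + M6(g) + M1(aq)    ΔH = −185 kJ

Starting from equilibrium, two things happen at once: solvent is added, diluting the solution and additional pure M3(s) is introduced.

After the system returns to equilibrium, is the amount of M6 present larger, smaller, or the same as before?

Dilution lowers every aqueous concentration by the same factor. Δn_aq = 1 − 2 = -1, so the system shifts toward the side with more dissolved moles — to the left.
M3 is a pure solid; its activity is 1 regardless of amount, so Q is unaffected — no shift from this change.
The net shift is to the left. M6 is a product, so its amount decreases.

decreases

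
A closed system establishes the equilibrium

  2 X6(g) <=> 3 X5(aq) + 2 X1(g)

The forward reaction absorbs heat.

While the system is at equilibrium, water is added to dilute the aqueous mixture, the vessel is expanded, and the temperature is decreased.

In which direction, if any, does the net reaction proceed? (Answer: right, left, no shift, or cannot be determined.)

cannot be determined

Dilution lowers every aqueous concentration by the same factor. Δn_aq = 3 − 0 = +3, so the system shifts toward the side with more dissolved moles — to the right.
Gas moles: reactants 2, products 2. Δn_gas = 0, so a volume change leaves Q equal to K — no shift from this change.
The forward reaction is endothermic. Lowering T favours the exothermic direction — shift to the left.
The individual effects push in opposite directions; without quantitative information the net direction cannot be determined.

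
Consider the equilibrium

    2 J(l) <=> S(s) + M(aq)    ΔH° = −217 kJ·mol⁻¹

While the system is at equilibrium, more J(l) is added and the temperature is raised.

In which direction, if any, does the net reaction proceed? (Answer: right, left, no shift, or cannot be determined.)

left

J is a pure liquid; its activity is 1 regardless of amount, so Q is unaffected — no shift from this change.
The forward reaction is exothermic. Raising T favours the endothermic direction — shift to the left.
Only the nonzero effect(s) matter; the net shift is to the left.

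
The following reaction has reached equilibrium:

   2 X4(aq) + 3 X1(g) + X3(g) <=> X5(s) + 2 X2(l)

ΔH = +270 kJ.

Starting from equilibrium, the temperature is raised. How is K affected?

K depends on temperature via the van 't Hoff relation. The forward reaction is endothermic, so raising T increases K.

increases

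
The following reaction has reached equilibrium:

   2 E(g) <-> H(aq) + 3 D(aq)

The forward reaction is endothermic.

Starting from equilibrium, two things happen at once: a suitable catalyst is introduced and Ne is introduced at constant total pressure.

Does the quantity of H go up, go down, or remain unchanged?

A catalyst speeds both forward and reverse rates equally; it changes neither Q nor K — no shift from this change.
Adding inert gas at constant total pressure expands the volume and lowers every reacting partial pressure. With Δn_gas = 0 − 2 = -2, Q moves away from K toward the side with fewer gas moles, so the system shifts toward the side with more gas moles — to the left.
The net shift is to the left. H is a product, so its amount decreases.

decreases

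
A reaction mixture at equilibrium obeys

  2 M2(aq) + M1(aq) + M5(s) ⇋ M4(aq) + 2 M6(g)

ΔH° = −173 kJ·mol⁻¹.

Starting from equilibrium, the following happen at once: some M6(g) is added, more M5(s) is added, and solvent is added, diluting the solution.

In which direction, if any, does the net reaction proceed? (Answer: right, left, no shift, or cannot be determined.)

Adding M6 (g), a product, drives the reaction to the left.
M5 is a pure solid; its activity is 1 regardless of amount, so Q is unaffected — no shift from this change.
Dilution lowers every aqueous concentration by the same factor. Δn_aq = 1 − 3 = -2, so the system shifts toward the side with more dissolved moles — to the left.
Only the nonzero effect(s) matter; the net shift is to the left.

left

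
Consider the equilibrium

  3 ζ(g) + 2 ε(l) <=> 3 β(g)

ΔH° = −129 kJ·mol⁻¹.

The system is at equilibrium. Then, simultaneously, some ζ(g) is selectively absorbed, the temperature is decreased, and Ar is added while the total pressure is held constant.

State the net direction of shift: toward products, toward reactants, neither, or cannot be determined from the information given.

Removing ζ (g), a reactant, drives the reaction to the left.
The forward reaction is exothermic. Lowering T favours the exothermic direction — shift to the right.
Adding inert gas at constant total pressure expands the volume, scaling every reacting partial pressure by the same factor. Δn_gas = 3 − 3 = 0, so Q is unchanged — no shift.
The individual effects push in opposite directions; without quantitative information the net direction cannot be determined.

cannot be determined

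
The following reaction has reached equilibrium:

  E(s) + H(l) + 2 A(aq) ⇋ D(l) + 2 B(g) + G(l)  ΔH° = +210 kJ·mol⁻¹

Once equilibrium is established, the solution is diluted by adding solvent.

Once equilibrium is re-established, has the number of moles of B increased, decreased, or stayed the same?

Dilution lowers every aqueous concentration by the same factor. Δn_aq = 0 − 2 = -2, so the system shifts toward the side with more dissolved moles — to the left.
The net shift is to the left. B is a product, so its amount decreases.

decreases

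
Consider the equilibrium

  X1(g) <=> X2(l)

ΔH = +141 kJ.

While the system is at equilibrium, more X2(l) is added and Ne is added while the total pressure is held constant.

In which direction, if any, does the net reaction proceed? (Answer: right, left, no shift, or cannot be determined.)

X2 is a pure liquid; its activity is 1 regardless of amount, so Q is unaffected — no shift from this change.
Adding inert gas at constant total pressure expands the volume and lowers every reacting partial pressure. With Δn_gas = 0 − 1 = -1, Q moves away from K toward the side with fewer gas moles, so the system shifts toward the side with more gas moles — to the left.
Only the nonzero effect(s) matter; the net shift is to the left.

left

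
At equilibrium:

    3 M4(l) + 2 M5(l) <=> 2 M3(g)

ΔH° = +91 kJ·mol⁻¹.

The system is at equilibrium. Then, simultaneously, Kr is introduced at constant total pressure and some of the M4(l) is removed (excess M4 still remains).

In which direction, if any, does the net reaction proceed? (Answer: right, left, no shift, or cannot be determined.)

right

Adding inert gas at constant total pressure expands the volume and lowers every reacting partial pressure. With Δn_gas = 2 − 0 = +2, Q moves away from K toward the side with fewer gas moles, so the system shifts toward the side with more gas moles — to the right.
M4 is a pure liquid; its activity is 1 regardless of amount, so Q is unaffected — no shift from this change.
Only the nonzero effect(s) matter; the net shift is to the right.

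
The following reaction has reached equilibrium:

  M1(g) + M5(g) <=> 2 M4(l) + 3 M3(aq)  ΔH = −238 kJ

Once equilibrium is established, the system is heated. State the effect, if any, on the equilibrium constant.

decreases

K depends on temperature via the van 't Hoff relation. The forward reaction is exothermic, so raising T decreases K.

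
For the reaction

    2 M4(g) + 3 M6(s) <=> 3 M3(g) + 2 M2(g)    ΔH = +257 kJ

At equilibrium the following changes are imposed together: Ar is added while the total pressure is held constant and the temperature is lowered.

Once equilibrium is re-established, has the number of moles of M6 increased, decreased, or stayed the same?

Adding inert gas at constant total pressure expands the volume and lowers every reacting partial pressure. With Δn_gas = 5 − 2 = +3, Q moves away from K toward the side with fewer gas moles, so the system shifts toward the side with more gas moles — to the right.
The forward reaction is endothermic. Lowering T favours the exothermic direction — shift to the left.
The two effects oppose each other, so the net shift — and hence the change in M6 — cannot be determined from the given information.

cannot be determined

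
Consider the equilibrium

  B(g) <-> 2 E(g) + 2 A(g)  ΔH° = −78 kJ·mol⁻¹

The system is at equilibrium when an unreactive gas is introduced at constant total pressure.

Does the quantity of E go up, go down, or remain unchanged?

Adding inert gas at constant total pressure expands the volume and lowers every reacting partial pressure. With Δn_gas = 4 − 1 = +3, Q moves away from K toward the side with fewer gas moles, so the system shifts toward the side with more gas moles — to the right.
The net shift is to the right. E is a product, so its amount increases.

increases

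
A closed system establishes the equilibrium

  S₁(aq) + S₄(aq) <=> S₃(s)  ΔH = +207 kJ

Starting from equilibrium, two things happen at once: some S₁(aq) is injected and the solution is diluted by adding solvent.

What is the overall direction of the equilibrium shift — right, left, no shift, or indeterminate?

cannot be determined

Adding S₁ (aq), a reactant, drives the reaction to the right.
Dilution lowers every aqueous concentration by the same factor. Δn_aq = 0 − 2 = -2, so the system shifts toward the side with more dissolved moles — to the left.
The individual effects push in opposite directions; without quantitative information the net direction cannot be determined.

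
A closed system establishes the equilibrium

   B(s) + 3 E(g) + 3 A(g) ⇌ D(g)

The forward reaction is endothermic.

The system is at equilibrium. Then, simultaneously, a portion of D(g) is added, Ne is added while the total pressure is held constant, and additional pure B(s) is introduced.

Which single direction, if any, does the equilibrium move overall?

Adding D (g), a product, drives the reaction to the left.
Adding inert gas at constant total pressure expands the volume and lowers every reacting partial pressure. With Δn_gas = 1 − 6 = -5, Q moves away from K toward the side with fewer gas moles, so the system shifts toward the side with more gas moles — to the left.
B is a pure solid; its activity is 1 regardless of amount, so Q is unaffected — no shift from this change.
Only the nonzero effect(s) matter; the net shift is to the left.

left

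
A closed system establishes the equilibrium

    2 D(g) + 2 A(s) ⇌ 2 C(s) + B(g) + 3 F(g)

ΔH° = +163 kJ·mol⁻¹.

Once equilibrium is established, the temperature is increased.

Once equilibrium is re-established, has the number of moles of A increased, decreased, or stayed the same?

The forward reaction is endothermic. Raising T favours the endothermic direction — shift to the right.
The net shift is to the right. A is a reactant, so its amount decreases.

decreases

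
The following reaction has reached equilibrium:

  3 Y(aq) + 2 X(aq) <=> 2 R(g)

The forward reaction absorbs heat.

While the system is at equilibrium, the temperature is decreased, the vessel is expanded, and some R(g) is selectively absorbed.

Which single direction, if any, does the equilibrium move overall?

The forward reaction is endothermic. Lowering T favours the exothermic direction — shift to the left.
Gas moles: reactants 0, products 2 (Δn_gas = +2). Expansion shifts the system toward the side with more moles of gas — to the right.
Removing R (g), a product, drives the reaction to the right.
The individual effects push in opposite directions; without quantitative information the net direction cannot be determined.

cannot be determined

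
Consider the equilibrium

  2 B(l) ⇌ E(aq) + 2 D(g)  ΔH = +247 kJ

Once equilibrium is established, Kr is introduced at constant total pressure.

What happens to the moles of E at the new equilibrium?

increases

Adding inert gas at constant total pressure expands the volume and lowers every reacting partial pressure. With Δn_gas = 2 − 0 = +2, Q moves away from K toward the side with fewer gas moles, so the system shifts toward the side with more gas moles — to the right.
The net shift is to the right. E is a product, so its amount increases.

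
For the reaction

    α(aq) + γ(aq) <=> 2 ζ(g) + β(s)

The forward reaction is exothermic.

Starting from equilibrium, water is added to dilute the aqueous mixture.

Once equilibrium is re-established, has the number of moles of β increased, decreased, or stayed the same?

Dilution lowers every aqueous concentration by the same factor. Δn_aq = 0 − 2 = -2, so the system shifts toward the side with more dissolved moles — to the left.
The net shift is to the left. β is a product, so its amount decreases.

decreases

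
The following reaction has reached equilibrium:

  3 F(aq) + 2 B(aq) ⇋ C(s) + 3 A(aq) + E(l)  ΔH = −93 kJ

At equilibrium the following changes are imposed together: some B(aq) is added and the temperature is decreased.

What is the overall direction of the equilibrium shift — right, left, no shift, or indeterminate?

right

Adding B (aq), a reactant, drives the reaction to the right.
The forward reaction is exothermic. Lowering T favours the exothermic direction — shift to the right.
All effects act in the same direction — net shift to the right.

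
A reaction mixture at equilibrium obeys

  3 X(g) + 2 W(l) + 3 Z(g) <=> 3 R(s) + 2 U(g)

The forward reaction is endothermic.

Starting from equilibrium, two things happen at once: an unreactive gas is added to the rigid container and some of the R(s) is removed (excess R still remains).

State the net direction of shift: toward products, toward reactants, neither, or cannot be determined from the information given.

no shift

At constant volume, adding an inert gas leaves every reacting species' partial pressure unchanged, so Q is unchanged — no shift from this change.
R is a pure solid; its activity is 1 regardless of amount, so Q is unaffected — no shift from this change.
None of the changes alters Q relative to K, so there is no net shift.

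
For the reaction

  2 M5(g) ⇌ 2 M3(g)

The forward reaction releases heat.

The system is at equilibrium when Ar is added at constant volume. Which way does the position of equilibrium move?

At constant volume, adding an inert gas leaves every reacting species' partial pressure unchanged, so Q is unchanged — no shift from this change.

no shift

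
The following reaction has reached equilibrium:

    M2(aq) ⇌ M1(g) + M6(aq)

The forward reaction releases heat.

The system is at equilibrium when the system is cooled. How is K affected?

increases

K depends on temperature via the van 't Hoff relation. The forward reaction is exothermic, so lowering T increases K.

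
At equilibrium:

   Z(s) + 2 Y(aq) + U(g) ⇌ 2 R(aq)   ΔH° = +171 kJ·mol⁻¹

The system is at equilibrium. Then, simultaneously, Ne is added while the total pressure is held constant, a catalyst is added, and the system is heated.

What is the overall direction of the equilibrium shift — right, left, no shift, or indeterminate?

Adding inert gas at constant total pressure expands the volume and lowers every reacting partial pressure. With Δn_gas = 0 − 1 = -1, Q moves away from K toward the side with fewer gas moles, so the system shifts toward the side with more gas moles — to the left.
A catalyst speeds both forward and reverse rates equally; it changes neither Q nor K — no shift from this change.
The forward reaction is endothermic. Raising T favours the endothermic direction — shift to the right.
The individual effects push in opposite directions; without quantitative information the net direction cannot be determined.

cannot be determined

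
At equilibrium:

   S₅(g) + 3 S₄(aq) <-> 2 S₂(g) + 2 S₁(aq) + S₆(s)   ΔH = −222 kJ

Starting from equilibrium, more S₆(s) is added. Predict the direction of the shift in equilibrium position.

S₆ is a pure solid; its activity is 1 regardless of amount, so Q is unaffected — no shift from this change.

no shift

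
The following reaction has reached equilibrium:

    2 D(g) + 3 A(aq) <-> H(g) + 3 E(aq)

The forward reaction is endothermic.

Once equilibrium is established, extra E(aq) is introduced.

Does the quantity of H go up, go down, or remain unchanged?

Adding E (aq), a product, drives the reaction to the left.
The net shift is to the left. H is a product, so its amount decreases.

decreases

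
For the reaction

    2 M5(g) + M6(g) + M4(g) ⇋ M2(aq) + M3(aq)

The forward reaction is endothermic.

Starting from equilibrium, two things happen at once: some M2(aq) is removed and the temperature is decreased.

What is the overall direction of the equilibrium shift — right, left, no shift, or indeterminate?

cannot be determined

Removing M2 (aq), a product, drives the reaction to the right.
The forward reaction is endothermic. Lowering T favours the exothermic direction — shift to the left.
The individual effects push in opposite directions; without quantitative information the net direction cannot be determined.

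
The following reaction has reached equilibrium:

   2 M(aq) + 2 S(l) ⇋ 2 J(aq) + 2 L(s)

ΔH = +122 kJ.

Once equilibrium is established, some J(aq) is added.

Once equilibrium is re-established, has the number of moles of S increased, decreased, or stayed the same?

Adding J (aq), a product, drives the reaction to the left.
The net shift is to the left. S is a reactant, so its amount increases.

increases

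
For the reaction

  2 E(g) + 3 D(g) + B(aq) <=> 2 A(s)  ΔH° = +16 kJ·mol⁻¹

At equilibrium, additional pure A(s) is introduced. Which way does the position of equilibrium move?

A is a pure solid; its activity is 1 regardless of amount, so Q is unaffected — no shift from this change.

no shift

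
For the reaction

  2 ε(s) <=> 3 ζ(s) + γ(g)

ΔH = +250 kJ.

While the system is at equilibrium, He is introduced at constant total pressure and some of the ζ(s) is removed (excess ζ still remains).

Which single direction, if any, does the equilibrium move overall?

Adding inert gas at constant total pressure expands the volume and lowers every reacting partial pressure. With Δn_gas = 1 − 0 = +1, Q moves away from K toward the side with fewer gas moles, so the system shifts toward the side with more gas moles — to the right.
ζ is a pure solid; its activity is 1 regardless of amount, so Q is unaffected — no shift from this change.
Only the nonzero effect(s) matter; the net shift is to the right.

right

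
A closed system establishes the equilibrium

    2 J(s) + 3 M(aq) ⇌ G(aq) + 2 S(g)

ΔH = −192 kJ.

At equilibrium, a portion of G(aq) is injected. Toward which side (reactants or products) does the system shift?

left

Adding G (aq), a product, drives the reaction to the left.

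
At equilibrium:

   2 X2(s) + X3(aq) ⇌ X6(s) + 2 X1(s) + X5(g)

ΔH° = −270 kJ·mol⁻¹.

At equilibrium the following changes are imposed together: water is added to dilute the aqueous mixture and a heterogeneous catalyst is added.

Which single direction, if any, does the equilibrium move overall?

left

Dilution lowers every aqueous concentration by the same factor. Δn_aq = 0 − 1 = -1, so the system shifts toward the side with more dissolved moles — to the left.
A catalyst speeds both forward and reverse rates equally; it changes neither Q nor K — no shift from this change.
Only the nonzero effect(s) matter; the net shift is to the left.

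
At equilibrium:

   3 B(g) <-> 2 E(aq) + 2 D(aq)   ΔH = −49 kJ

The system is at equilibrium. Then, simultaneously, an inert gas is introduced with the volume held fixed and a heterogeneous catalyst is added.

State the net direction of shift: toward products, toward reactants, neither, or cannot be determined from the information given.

At constant volume, adding an inert gas leaves every reacting species' partial pressure unchanged, so Q is unchanged — no shift from this change.
A catalyst speeds both forward and reverse rates equally; it changes neither Q nor K — no shift from this change.
None of the changes alters Q relative to K, so there is no net shift.

no shift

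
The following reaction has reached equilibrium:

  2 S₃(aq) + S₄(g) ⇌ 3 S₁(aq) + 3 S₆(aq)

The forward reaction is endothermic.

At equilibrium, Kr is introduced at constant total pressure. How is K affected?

unchanged

The equilibrium constant depends only on temperature. This perturbation may move the position of equilibrium, but since T is unchanged, K itself is unchanged.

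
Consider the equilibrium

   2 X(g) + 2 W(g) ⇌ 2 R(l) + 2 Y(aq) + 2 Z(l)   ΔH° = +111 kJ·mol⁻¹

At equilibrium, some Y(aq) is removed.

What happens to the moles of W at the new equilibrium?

decreases

Removing Y (aq), a product, drives the reaction to the right.
The net shift is to the right. W is a reactant, so its amount decreases.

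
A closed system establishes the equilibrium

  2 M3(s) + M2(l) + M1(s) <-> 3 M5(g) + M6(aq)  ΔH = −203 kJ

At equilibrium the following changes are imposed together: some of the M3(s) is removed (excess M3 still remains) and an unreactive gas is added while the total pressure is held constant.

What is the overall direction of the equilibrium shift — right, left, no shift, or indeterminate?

M3 is a pure solid; its activity is 1 regardless of amount, so Q is unaffected — no shift from this change.
Adding inert gas at constant total pressure expands the volume and lowers every reacting partial pressure. With Δn_gas = 3 − 0 = +3, Q moves away from K toward the side with fewer gas moles, so the system shifts toward the side with more gas moles — to the right.
Only the nonzero effect(s) matter; the net shift is to the right.

right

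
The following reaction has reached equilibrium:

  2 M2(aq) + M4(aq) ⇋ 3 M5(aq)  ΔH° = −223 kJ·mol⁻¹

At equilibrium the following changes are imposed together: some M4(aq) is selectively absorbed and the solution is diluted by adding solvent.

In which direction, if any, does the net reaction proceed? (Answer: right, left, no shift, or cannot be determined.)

Removing M4 (aq), a reactant, drives the reaction to the left.
Dilution scales every aqueous concentration by the same factor. Δn_aq = 3 − 3 = 0, so Q is unchanged — no shift.
Only the nonzero effect(s) matter; the net shift is to the left.

left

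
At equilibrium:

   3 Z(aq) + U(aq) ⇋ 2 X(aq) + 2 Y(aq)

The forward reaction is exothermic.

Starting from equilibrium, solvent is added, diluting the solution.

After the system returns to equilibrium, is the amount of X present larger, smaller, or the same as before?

unchanged

Dilution scales every aqueous concentration by the same factor. Δn_aq = 4 − 4 = 0, so Q is unchanged — no shift.
No net shift occurs, so the amount of X is unchanged.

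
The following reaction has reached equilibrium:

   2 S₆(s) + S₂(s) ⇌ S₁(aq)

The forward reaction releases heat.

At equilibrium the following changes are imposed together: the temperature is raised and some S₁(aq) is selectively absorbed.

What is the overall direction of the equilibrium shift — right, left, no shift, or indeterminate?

cannot be determined

The forward reaction is exothermic. Raising T favours the endothermic direction — shift to the left.
Removing S₁ (aq), a product, drives the reaction to the right.
The individual effects push in opposite directions; without quantitative information the net direction cannot be determined.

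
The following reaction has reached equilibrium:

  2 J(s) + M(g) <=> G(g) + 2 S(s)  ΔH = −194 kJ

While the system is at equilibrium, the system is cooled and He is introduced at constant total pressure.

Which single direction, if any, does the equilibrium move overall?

right

The forward reaction is exothermic. Lowering T favours the exothermic direction — shift to the right.
Adding inert gas at constant total pressure expands the volume, scaling every reacting partial pressure by the same factor. Δn_gas = 1 − 1 = 0, so Q is unchanged — no shift.
Only the nonzero effect(s) matter; the net shift is to the right.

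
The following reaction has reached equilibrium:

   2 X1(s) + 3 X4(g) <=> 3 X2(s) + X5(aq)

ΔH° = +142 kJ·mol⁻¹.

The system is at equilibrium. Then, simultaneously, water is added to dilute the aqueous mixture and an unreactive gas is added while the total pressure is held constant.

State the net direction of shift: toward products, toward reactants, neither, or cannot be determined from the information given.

Dilution lowers every aqueous concentration by the same factor. Δn_aq = 1 − 0 = +1, so the system shifts toward the side with more dissolved moles — to the right.
Adding inert gas at constant total pressure expands the volume and lowers every reacting partial pressure. With Δn_gas = 0 − 3 = -3, Q moves away from K toward the side with fewer gas moles, so the system shifts toward the side with more gas moles — to the left.
The individual effects push in opposite directions; without quantitative information the net direction cannot be determined.

cannot be determined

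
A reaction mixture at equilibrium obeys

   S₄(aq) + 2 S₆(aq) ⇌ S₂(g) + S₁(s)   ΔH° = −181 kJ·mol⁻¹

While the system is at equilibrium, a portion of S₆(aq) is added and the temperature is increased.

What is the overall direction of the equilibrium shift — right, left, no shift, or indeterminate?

cannot be determined

Adding S₆ (aq), a reactant, drives the reaction to the right.
The forward reaction is exothermic. Raising T favours the endothermic direction — shift to the left.
The individual effects push in opposite directions; without quantitative information the net direction cannot be determined.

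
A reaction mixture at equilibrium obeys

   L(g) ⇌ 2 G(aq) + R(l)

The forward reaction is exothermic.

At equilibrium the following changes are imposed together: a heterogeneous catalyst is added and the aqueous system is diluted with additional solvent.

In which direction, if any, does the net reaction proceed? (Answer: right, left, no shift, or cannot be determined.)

A catalyst speeds both forward and reverse rates equally; it changes neither Q nor K — no shift from this change.
Dilution lowers every aqueous concentration by the same factor. Δn_aq = 2 − 0 = +2, so the system shifts toward the side with more dissolved moles — to the right.
Only the nonzero effect(s) matter; the net shift is to the right.

right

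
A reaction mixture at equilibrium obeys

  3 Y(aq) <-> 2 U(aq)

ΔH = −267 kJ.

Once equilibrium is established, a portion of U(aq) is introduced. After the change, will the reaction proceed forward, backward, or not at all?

Adding U (aq), a product, drives the reaction to the left.

left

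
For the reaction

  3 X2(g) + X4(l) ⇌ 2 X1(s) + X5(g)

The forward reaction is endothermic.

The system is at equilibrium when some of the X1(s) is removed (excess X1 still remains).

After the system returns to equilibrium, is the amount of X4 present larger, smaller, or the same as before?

unchanged

X1 is a pure solid; its activity is 1 regardless of amount, so Q is unaffected — no shift from this change.
No net shift occurs, so the amount of X4 is unchanged.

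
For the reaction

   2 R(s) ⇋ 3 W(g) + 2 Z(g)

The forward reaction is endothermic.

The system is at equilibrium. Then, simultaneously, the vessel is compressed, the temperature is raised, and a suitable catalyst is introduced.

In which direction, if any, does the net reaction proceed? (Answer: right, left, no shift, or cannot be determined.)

Gas moles: reactants 0, products 5 (Δn_gas = +5). Compression shifts the system toward the side with fewer moles of gas — to the left.
The forward reaction is endothermic. Raising T favours the endothermic direction — shift to the right.
A catalyst speeds both forward and reverse rates equally; it changes neither Q nor K — no shift from this change.
The individual effects push in opposite directions; without quantitative information the net direction cannot be determined.

cannot be determined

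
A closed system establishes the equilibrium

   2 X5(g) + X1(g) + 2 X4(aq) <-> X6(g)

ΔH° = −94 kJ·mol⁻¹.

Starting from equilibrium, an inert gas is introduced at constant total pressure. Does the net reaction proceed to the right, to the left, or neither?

left

Adding inert gas at constant total pressure expands the volume and lowers every reacting partial pressure. With Δn_gas = 1 − 3 = -2, Q moves away from K toward the side with fewer gas moles, so the system shifts toward the side with more gas moles — to the left.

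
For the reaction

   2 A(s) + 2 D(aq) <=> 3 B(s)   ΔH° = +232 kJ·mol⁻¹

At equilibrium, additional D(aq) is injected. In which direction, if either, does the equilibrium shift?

right

Adding D (aq), a reactant, drives the reaction to the right.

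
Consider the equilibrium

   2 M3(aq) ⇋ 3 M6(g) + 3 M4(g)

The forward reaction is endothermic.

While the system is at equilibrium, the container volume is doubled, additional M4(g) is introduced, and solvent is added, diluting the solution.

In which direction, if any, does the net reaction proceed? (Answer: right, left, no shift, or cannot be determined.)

Gas moles: reactants 0, products 6 (Δn_gas = +6). Expansion shifts the system toward the side with more moles of gas — to the right.
Adding M4 (g), a product, drives the reaction to the left.
Dilution lowers every aqueous concentration by the same factor. Δn_aq = 0 − 2 = -2, so the system shifts toward the side with more dissolved moles — to the left.
The individual effects push in opposite directions; without quantitative information the net direction cannot be determined.

cannot be determined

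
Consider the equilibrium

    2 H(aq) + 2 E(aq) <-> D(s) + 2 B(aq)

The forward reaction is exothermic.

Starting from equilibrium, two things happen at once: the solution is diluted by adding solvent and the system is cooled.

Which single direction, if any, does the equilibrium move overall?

cannot be determined

Dilution lowers every aqueous concentration by the same factor. Δn_aq = 2 − 4 = -2, so the system shifts toward the side with more dissolved moles — to the left.
The forward reaction is exothermic. Lowering T favours the exothermic direction — shift to the right.
The individual effects push in opposite directions; without quantitative information the net direction cannot be determined.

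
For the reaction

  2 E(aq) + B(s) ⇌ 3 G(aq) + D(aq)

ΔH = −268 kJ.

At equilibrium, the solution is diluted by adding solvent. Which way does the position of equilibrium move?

right

Dilution lowers every aqueous concentration by the same factor. Δn_aq = 4 − 2 = +2, so the system shifts toward the side with more dissolved moles — to the right.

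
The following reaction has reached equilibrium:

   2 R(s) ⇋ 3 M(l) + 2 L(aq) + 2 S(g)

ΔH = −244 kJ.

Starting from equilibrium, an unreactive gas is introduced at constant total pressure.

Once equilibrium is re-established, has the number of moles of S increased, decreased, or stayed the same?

increases

Adding inert gas at constant total pressure expands the volume and lowers every reacting partial pressure. With Δn_gas = 2 − 0 = +2, Q moves away from K toward the side with fewer gas moles, so the system shifts toward the side with more gas moles — to the right.
The net shift is to the right. S is a product, so its amount increases.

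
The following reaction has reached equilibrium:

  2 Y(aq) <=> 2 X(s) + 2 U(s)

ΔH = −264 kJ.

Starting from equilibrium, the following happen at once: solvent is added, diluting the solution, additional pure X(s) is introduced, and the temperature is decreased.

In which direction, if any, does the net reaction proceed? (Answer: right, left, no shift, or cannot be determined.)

Dilution lowers every aqueous concentration by the same factor. Δn_aq = 0 − 2 = -2, so the system shifts toward the side with more dissolved moles — to the left.
X is a pure solid; its activity is 1 regardless of amount, so Q is unaffected — no shift from this change.
The forward reaction is exothermic. Lowering T favours the exothermic direction — shift to the right.
The individual effects push in opposite directions; without quantitative information the net direction cannot be determined.

cannot be determined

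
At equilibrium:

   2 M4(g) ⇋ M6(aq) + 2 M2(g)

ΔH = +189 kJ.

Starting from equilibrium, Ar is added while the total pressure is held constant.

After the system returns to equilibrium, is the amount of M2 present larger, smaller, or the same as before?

Adding inert gas at constant total pressure expands the volume, scaling every reacting partial pressure by the same factor. Δn_gas = 2 − 2 = 0, so Q is unchanged — no shift.
No net shift occurs, so the amount of M2 is unchanged.

unchanged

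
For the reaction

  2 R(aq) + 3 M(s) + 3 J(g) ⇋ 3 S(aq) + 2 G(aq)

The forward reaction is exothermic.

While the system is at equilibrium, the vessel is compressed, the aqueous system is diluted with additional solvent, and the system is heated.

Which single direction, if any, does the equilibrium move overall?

cannot be determined

Gas moles: reactants 3, products 0 (Δn_gas = -3). Compression shifts the system toward the side with fewer moles of gas — to the right.
Dilution lowers every aqueous concentration by the same factor. Δn_aq = 5 − 2 = +3, so the system shifts toward the side with more dissolved moles — to the right.
The forward reaction is exothermic. Raising T favours the endothermic direction — shift to the left.
The individual effects push in opposite directions; without quantitative information the net direction cannot be determined.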